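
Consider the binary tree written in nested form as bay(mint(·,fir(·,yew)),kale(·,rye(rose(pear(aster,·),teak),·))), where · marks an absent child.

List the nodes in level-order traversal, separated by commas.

Level-order visits nodes level by level from the root, left to right within each level.
Level 0: bay
Level 1: mint, kale
Level 2: fir, rye
Level 3: yew, rose
Level 4: pear, teak
Level 5: aster

bay, mint, kale, fir, rye, yew, rose, pear, teak, aster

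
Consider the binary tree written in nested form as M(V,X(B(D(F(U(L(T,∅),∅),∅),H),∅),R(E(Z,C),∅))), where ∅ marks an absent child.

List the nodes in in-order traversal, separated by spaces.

V M T L U F D H B X Z E C R

In-order visits the left subtree, then the node, then the right subtree.
At M: go left to V.
  V is a leaf — visit V.
Visit M.
At M: go right to X.
  At X: go left to B.
    At B: go left to D.
      At D: go left to F.
        At F: go left to U.
          At U: go left to L.
            At L: go left to T.
              T is a leaf — visit T.
            Visit L.
            At L: no right child.
          Visit U.
          At U: no right child.
        Visit F.
        At F: no right child.
      Visit D.
      At D: go right to H.
        H is a leaf — visit H.
    Visit B.
    At B: no right child.
  Visit X.
  At X: go right to R.
    At R: go left to E.
      At E: go left to Z.
        Z is a leaf — visit Z.
      Visit E.
      At E: go right to C.
        C is a leaf — visit C.
    Visit R.
    At R: no right child.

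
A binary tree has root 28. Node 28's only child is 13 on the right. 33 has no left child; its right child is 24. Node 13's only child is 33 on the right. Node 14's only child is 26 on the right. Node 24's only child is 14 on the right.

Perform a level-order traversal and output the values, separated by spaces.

Level-order visits nodes level by level from the root, left to right within each level.
Level 0: 28
Level 1: 13
Level 2: 33
Level 3: 24
Level 4: 14
Level 5: 26

28 13 33 24 14 26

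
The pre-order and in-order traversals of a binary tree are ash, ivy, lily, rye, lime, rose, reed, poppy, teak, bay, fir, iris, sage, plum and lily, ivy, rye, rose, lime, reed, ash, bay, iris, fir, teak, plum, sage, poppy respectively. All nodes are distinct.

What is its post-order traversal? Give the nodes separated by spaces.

lily rose reed lime rye ivy iris fir bay plum sage teak poppy ash

The first element of pre-order is the root; it splits in-order into left and right subtrees.
Root ash: left subtree has 6 nodes {lily, ivy, rye, rose, lime, reed}, right has 7 {bay, iris, fir, teak, plum, sage, poppy}.
  Root ivy: left subtree has 1 node {lily}, right has 4 {rye, rose, lime, reed}.
    Root rye: left subtree has 0 nodes { }, right has 3 {rose, lime, reed}.
      Root lime: left subtree has 1 node {rose}, right has 1 {reed}.
  Root poppy: left subtree has 6 nodes {bay, iris, fir, teak, plum, sage}, right has 0 { }.
    Root teak: left subtree has 3 nodes {bay, iris, fir}, right has 2 {plum, sage}.
      Root bay: left subtree has 0 nodes { }, right has 2 {iris, fir}.
        Root fir: left subtree has 1 node {iris}, right has 0 { }.
      Root sage: left subtree has 1 node {plum}, right has 0 { }.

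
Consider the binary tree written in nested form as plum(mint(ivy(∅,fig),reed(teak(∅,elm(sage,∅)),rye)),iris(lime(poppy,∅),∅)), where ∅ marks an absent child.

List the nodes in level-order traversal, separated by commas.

plum, mint, iris, ivy, reed, lime, fig, teak, rye, poppy, elm, sage

Level-order visits nodes level by level from the root, left to right within each level.
Level 0: plum
Level 1: mint, iris
Level 2: ivy, reed, lime
Level 3: fig, teak, rye, poppy
Level 4: elm
Level 5: sage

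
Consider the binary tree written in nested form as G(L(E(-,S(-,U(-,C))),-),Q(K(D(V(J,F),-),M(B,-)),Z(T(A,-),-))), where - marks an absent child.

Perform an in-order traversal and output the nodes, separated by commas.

In-order visits the left subtree, then the node, then the right subtree.
At G: go left to L.
  At L: go left to E.
    At E: no left child.
    Visit E.
    At E: go right to S.
      At S: no left child.
      Visit S.
      At S: go right to U.
        At U: no left child.
        Visit U.
        At U: go right to C.
          C is a leaf — visit C.
  Visit L.
  At L: no right child.
Visit G.
At G: go right to Q.
  At Q: go left to K.
    At K: go left to D.
      At D: go left to V.
        At V: go left to J.
          J is a leaf — visit J.
        Visit V.
        At V: go right to F.
          F is a leaf — visit F.
      Visit D.
      At D: no right child.
    Visit K.
    At K: go right to M.
      At M: go left to B.
        B is a leaf — visit B.
      Visit M.
      At M: no right child.
  Visit Q.
  At Q: go right to Z.
    At Z: go left to T.
      At T: go left to A.
        A is a leaf — visit A.
      Visit T.
      At T: no right child.
    Visit Z.
    At Z: no right child.

E, S, U, C, L, G, J, V, F, D, K, B, M, Q, A, T, Z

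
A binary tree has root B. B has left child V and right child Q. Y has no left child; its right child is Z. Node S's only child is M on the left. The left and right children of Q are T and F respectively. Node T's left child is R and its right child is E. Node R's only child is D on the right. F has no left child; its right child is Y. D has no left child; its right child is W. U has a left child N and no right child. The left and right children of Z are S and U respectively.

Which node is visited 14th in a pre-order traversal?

Pre-order visits the node, then its left subtree, then its right subtree.
Visit B.
At B: go left to V.
  V is a leaf — visit V.
At B: go right to Q.
  Visit Q.
  At Q: go left to T.
    Visit T.
    At T: go left to R.
      Visit R.
      At R: no left child.
      At R: go right to D.
        Visit D.
        At D: no left child.
        At D: go right to W.
          W is a leaf — visit W.
    At T: go right to E.
      E is a leaf — visit E.
  At Q: go right to F.
    Visit F.
    At F: no left child.
    At F: go right to Y.
      Visit Y.
      At Y: no left child.
      At Y: go right to Z.
        Visit Z.
        At Z: go left to S.
          Visit S.
          At S: go left to M.
            M is a leaf — visit M.
          At S: no right child.
        At Z: go right to U.
          Visit U.
          At U: go left to N.
            N is a leaf — visit N.
          At U: no right child.
Full pre-order sequence: B, V, Q, T, R, D, W, E, F, Y, Z, S, M, U, N.

U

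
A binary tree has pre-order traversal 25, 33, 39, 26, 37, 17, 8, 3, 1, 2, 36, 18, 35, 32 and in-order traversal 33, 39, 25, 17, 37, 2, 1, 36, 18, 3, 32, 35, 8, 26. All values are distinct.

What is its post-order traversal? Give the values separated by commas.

39, 33, 17, 2, 18, 36, 1, 32, 35, 3, 8, 37, 26, 25

The first element of pre-order is the root; it splits in-order into left and right subtrees.
Root 25: left subtree has 2 nodes {33, 39}, right has 11 {17, 37, 2, 1, 36, 18, 3, 32, 35, 8, 26}.
  Root 33: left subtree has 0 nodes { }, right has 1 {39}.
  Root 26: left subtree has 10 nodes {17, 37, 2, 1, 36, 18, 3, 32, 35, 8}, right has 0 { }.
    Root 37: left subtree has 1 node {17}, right has 8 {2, 1, 36, 18, 3, 32, 35, 8}.
      Root 8: left subtree has 7 nodes {2, 1, 36, 18, 3, 32, 35}, right has 0 { }.
        Root 3: left subtree has 4 nodes {2, 1, 36, 18}, right has 2 {32, 35}.
          Root 1: left subtree has 1 node {2}, right has 2 {36, 18}.
            Root 36: left subtree has 0 nodes { }, right has 1 {18}.
          Root 35: left subtree has 1 node {32}, right has 0 { }.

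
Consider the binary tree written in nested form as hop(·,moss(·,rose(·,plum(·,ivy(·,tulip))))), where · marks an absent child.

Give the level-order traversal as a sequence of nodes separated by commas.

Level-order visits nodes level by level from the root, left to right within each level.
Level 0: hop
Level 1: moss
Level 2: rose
Level 3: plum
Level 4: ivy
Level 5: tulip

hop, moss, rose, plum, ivy, tulip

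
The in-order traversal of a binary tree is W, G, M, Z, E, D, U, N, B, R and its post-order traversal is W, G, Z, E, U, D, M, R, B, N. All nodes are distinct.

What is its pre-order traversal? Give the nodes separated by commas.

The last element of post-order is the root; it splits in-order into left and right subtrees.
Root N: left subtree has 7 nodes {W, G, M, Z, E, D, U}, right has 2 {B, R}.
  Root M: left subtree has 2 nodes {W, G}, right has 4 {Z, E, D, U}.
    Root G: left subtree has 1 node {W}, right has 0 { }.
    Root D: left subtree has 2 nodes {Z, E}, right has 1 {U}.
      Root E: left subtree has 1 node {Z}, right has 0 { }.
  Root B: left subtree has 0 nodes { }, right has 1 {R}.

N, M, G, W, D, E, Z, U, B, R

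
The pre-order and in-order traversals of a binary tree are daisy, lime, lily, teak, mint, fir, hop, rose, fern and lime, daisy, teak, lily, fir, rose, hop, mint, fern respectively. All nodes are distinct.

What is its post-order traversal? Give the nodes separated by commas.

The first element of pre-order is the root; it splits in-order into left and right subtrees.
Root daisy: left subtree has 1 node {lime}, right has 7 {teak, lily, fir, rose, hop, mint, fern}.
  Root lily: left subtree has 1 node {teak}, right has 5 {fir, rose, hop, mint, fern}.
    Root mint: left subtree has 3 nodes {fir, rose, hop}, right has 1 {fern}.
      Root fir: left subtree has 0 nodes { }, right has 2 {rose, hop}.
        Root hop: left subtree has 1 node {rose}, right has 0 { }.

lime, teak, rose, hop, fir, fern, mint, lily, daisy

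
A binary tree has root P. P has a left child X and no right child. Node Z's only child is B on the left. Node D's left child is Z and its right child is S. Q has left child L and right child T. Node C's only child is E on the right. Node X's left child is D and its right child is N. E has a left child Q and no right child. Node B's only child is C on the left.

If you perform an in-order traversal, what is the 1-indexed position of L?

In-order visits the left subtree, then the node, then the right subtree.
At P: go left to X.
  At X: go left to D.
    At D: go left to Z.
      At Z: go left to B.
        At B: go left to C.
          At C: no left child.
          Visit C.
          At C: go right to E.
            At E: go left to Q.
              At Q: go left to L.
                L is a leaf — visit L.
              Visit Q.
              At Q: go right to T.
                T is a leaf — visit T.
            Visit E.
            At E: no right child.
        Visit B.
        At B: no right child.
      Visit Z.
      At Z: no right child.
    Visit D.
    At D: go right to S.
      S is a leaf — visit S.
  Visit X.
  At X: go right to N.
    N is a leaf — visit N.
Visit P.
At P: no right child.
Full in-order sequence: C, L, Q, T, E, B, Z, D, S, X, N, P.

2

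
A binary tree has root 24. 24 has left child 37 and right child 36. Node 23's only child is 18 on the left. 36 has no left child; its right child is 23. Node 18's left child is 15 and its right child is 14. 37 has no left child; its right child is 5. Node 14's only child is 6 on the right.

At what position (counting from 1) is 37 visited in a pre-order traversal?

Pre-order visits the node, then its left subtree, then its right subtree.
Visit 24.
At 24: go left to 37.
  Visit 37.
  At 37: no left child.
  At 37: go right to 5.
    5 is a leaf — visit 5.
At 24: go right to 36.
  Visit 36.
  At 36: no left child.
  At 36: go right to 23.
    Visit 23.
    At 23: go left to 18.
      Visit 18.
      At 18: go left to 15.
        15 is a leaf — visit 15.
      At 18: go right to 14.
        Visit 14.
        At 14: no left child.
        At 14: go right to 6.
          6 is a leaf — visit 6.
    At 23: no right child.
Full pre-order sequence: 24, 37, 5, 36, 23, 18, 15, 14, 6.

2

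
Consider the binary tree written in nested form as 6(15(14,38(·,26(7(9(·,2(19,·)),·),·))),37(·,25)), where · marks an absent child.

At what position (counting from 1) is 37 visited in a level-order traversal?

3

Level-order visits nodes level by level from the root, left to right within each level.
Level 0: 6
Level 1: 15, 37
Level 2: 14, 38, 25
Level 3: 26
Level 4: 7
Level 5: 9
Level 6: 2
Level 7: 19
Full level-order sequence: 6, 15, 37, 14, 38, 25, 26, 7, 9, 2, 19.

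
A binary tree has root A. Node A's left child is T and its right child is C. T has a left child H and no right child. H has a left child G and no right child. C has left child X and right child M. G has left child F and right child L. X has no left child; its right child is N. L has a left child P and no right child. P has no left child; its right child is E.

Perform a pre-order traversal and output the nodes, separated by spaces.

A T H G F L P E C X N M

Pre-order visits the node, then its left subtree, then its right subtree.
Visit A.
At A: go left to T.
  Visit T.
  At T: go left to H.
    Visit H.
    At H: go left to G.
      Visit G.
      At G: go left to F.
        F is a leaf — visit F.
      At G: go right to L.
        Visit L.
        At L: go left to P.
          Visit P.
          At P: no left child.
          At P: go right to E.
            E is a leaf — visit E.
        At L: no right child.
    At H: no right child.
  At T: no right child.
At A: go right to C.
  Visit C.
  At C: go left to X.
    Visit X.
    At X: no left child.
    At X: go right to N.
      N is a leaf — visit N.
  At C: go right to M.
    M is a leaf — visit M.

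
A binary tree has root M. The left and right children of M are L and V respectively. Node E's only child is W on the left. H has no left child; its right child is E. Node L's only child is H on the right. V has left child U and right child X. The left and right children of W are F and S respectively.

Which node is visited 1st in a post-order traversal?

F

Post-order visits the left subtree, then the right subtree, then the node.
At M: go left to L.
  At L: no left child.
  At L: go right to H.
    At H: no left child.
    At H: go right to E.
      At E: go left to W.
        At W: go left to F.
          F is a leaf — visit F.
        At W: go right to S.
          S is a leaf — visit S.
        Visit W.
      At E: no right child.
      Visit E.
    Visit H.
  Visit L.
At M: go right to V.
  At V: go left to U.
    U is a leaf — visit U.
  At V: go right to X.
    X is a leaf — visit X.
  Visit V.
Visit M.
Full post-order sequence: F, S, W, E, H, L, U, X, V, M.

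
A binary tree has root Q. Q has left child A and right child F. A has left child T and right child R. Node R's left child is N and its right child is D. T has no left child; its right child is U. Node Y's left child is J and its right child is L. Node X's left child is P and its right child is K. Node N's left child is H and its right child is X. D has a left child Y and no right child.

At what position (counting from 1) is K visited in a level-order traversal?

13

Level-order visits nodes level by level from the root, left to right within each level.
Level 0: Q
Level 1: A, F
Level 2: T, R
Level 3: U, N, D
Level 4: H, X, Y
Level 5: P, K, J, L
Full level-order sequence: Q, A, F, T, R, U, N, D, H, X, Y, P, K, J, L.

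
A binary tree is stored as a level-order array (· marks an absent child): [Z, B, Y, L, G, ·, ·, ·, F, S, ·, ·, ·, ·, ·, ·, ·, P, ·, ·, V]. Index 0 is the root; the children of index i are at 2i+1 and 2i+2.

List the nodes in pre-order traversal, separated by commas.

Z, B, L, F, P, G, S, V, Y

Pre-order visits the node, then its left subtree, then its right subtree.
Visit Z.
At Z: go left to B.
  Visit B.
  At B: go left to L.
    Visit L.
    At L: no left child.
    At L: go right to F.
      Visit F.
      At F: go left to P.
        P is a leaf — visit P.
      At F: no right child.
  At B: go right to G.
    Visit G.
    At G: go left to S.
      Visit S.
      At S: no left child.
      At S: go right to V.
        V is a leaf — visit V.
    At G: no right child.
At Z: go right to Y.
  Y is a leaf — visit Y.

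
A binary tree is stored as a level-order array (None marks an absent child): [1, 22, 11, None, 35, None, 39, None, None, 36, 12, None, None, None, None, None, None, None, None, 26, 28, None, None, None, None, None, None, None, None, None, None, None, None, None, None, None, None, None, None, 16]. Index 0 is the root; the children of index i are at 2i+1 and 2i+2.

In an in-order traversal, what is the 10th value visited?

39

In-order visits the left subtree, then the node, then the right subtree.
At 1: go left to 22.
  At 22: no left child.
  Visit 22.
  At 22: go right to 35.
    At 35: go left to 36.
      At 36: go left to 26.
        At 26: go left to 16.
          16 is a leaf — visit 16.
        Visit 26.
        At 26: no right child.
      Visit 36.
      At 36: go right to 28.
        28 is a leaf — visit 28.
    Visit 35.
    At 35: go right to 12.
      12 is a leaf — visit 12.
Visit 1.
At 1: go right to 11.
  At 11: no left child.
  Visit 11.
  At 11: go right to 39.
    39 is a leaf — visit 39.
Full in-order sequence: 22, 16, 26, 36, 28, 35, 12, 1, 11, 39.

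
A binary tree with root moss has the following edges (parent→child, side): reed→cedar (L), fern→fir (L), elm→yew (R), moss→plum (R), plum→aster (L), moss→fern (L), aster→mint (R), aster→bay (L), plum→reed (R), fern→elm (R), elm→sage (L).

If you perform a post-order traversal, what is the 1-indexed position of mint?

7

Post-order visits the left subtree, then the right subtree, then the node.
At moss: go left to fern.
  At fern: go left to fir.
    fir is a leaf — visit fir.
  At fern: go right to elm.
    At elm: go left to sage.
      sage is a leaf — visit sage.
    At elm: go right to yew.
      yew is a leaf — visit yew.
    Visit elm.
  Visit fern.
At moss: go right to plum.
  At plum: go left to aster.
    At aster: go left to bay.
      bay is a leaf — visit bay.
    At aster: go right to mint.
      mint is a leaf — visit mint.
    Visit aster.
  At plum: go right to reed.
    At reed: go left to cedar.
      cedar is a leaf — visit cedar.
    At reed: no right child.
    Visit reed.
  Visit plum.
Visit moss.
Full post-order sequence: fir, sage, yew, elm, fern, bay, mint, aster, cedar, reed, plum, moss.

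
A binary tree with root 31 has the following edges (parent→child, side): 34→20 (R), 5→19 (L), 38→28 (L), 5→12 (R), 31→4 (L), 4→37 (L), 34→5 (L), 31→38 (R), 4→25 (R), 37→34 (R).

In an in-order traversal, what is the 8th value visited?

25

In-order visits the left subtree, then the node, then the right subtree.
At 31: go left to 4.
  At 4: go left to 37.
    At 37: no left child.
    Visit 37.
    At 37: go right to 34.
      At 34: go left to 5.
        At 5: go left to 19.
          19 is a leaf — visit 19.
        Visit 5.
        At 5: go right to 12.
          12 is a leaf — visit 12.
      Visit 34.
      At 34: go right to 20.
        20 is a leaf — visit 20.
  Visit 4.
  At 4: go right to 25.
    25 is a leaf — visit 25.
Visit 31.
At 31: go right to 38.
  At 38: go left to 28.
    28 is a leaf — visit 28.
  Visit 38.
  At 38: no right child.
Full in-order sequence: 37, 19, 5, 12, 34, 20, 4, 25, 31, 28, 38.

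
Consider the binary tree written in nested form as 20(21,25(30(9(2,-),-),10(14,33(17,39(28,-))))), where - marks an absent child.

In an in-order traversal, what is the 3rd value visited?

In-order visits the left subtree, then the node, then the right subtree.
At 20: go left to 21.
  21 is a leaf — visit 21.
Visit 20.
At 20: go right to 25.
  At 25: go left to 30.
    At 30: go left to 9.
      At 9: go left to 2.
        2 is a leaf — visit 2.
      Visit 9.
      At 9: no right child.
    Visit 30.
    At 30: no right child.
  Visit 25.
  At 25: go right to 10.
    At 10: go left to 14.
      14 is a leaf — visit 14.
    Visit 10.
    At 10: go right to 33.
      At 33: go left to 17.
        17 is a leaf — visit 17.
      Visit 33.
      At 33: go right to 39.
        At 39: go left to 28.
          28 is a leaf — visit 28.
        Visit 39.
        At 39: no right child.
Full in-order sequence: 21, 20, 2, 9, 30, 25, 14, 10, 17, 33, 28, 39.

2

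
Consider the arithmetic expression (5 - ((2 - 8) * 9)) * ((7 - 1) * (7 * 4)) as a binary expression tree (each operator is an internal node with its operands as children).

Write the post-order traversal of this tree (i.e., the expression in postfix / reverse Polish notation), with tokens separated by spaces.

Post-order on an expression tree gives postfix notation: for each operator, emit left operand, right operand, then the operator.

5 2 8 - 9 * - 7 1 - 7 4 * * *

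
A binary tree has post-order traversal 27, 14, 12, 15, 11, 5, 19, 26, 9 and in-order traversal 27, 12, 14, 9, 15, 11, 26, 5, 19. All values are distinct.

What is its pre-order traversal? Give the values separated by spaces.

9 12 27 14 26 11 15 19 5

The last element of post-order is the root; it splits in-order into left and right subtrees.
Root 9: left subtree has 3 nodes {27, 12, 14}, right has 5 {15, 11, 26, 5, 19}.
  Root 12: left subtree has 1 node {27}, right has 1 {14}.
  Root 26: left subtree has 2 nodes {15, 11}, right has 2 {5, 19}.
    Root 11: left subtree has 1 node {15}, right has 0 { }.
    Root 19: left subtree has 1 node {5}, right has 0 { }.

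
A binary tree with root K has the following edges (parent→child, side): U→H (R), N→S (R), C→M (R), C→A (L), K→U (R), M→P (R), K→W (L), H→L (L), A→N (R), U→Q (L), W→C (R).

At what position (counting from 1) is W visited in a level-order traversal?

2

Level-order visits nodes level by level from the root, left to right within each level.
Level 0: K
Level 1: W, U
Level 2: C, Q, H
Level 3: A, M, L
Level 4: N, P
Level 5: S
Full level-order sequence: K, W, U, C, Q, H, A, M, L, N, P, S.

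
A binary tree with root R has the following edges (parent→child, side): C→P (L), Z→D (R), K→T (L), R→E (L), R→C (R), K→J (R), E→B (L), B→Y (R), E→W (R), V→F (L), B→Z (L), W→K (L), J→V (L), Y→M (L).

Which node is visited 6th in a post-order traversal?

T

Post-order visits the left subtree, then the right subtree, then the node.
At R: go left to E.
  At E: go left to B.
    At B: go left to Z.
      At Z: no left child.
      At Z: go right to D.
        D is a leaf — visit D.
      Visit Z.
    At B: go right to Y.
      At Y: go left to M.
        M is a leaf — visit M.
      At Y: no right child.
      Visit Y.
    Visit B.
  At E: go right to W.
    At W: go left to K.
      At K: go left to T.
        T is a leaf — visit T.
      At K: go right to J.
        At J: go left to V.
          At V: go left to F.
            F is a leaf — visit F.
          At V: no right child.
          Visit V.
        At J: no right child.
        Visit J.
      Visit K.
    At W: no right child.
    Visit W.
  Visit E.
At R: go right to C.
  At C: go left to P.
    P is a leaf — visit P.
  At C: no right child.
  Visit C.
Visit R.
Full post-order sequence: D, Z, M, Y, B, T, F, V, J, K, W, E, P, C, R.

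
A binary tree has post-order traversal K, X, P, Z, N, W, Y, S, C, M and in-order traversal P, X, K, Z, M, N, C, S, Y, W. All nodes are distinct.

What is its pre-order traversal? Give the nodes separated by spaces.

The last element of post-order is the root; it splits in-order into left and right subtrees.
Root M: left subtree has 4 nodes {P, X, K, Z}, right has 5 {N, C, S, Y, W}.
  Root Z: left subtree has 3 nodes {P, X, K}, right has 0 { }.
    Root P: left subtree has 0 nodes { }, right has 2 {X, K}.
      Root X: left subtree has 0 nodes { }, right has 1 {K}.
  Root C: left subtree has 1 node {N}, right has 3 {S, Y, W}.
    Root S: left subtree has 0 nodes { }, right has 2 {Y, W}.
      Root Y: left subtree has 0 nodes { }, right has 1 {W}.

M Z P X K C N S Y W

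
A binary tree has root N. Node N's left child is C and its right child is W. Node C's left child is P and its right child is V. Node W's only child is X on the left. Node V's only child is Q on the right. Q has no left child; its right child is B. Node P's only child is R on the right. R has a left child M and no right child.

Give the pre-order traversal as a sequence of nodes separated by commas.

Pre-order visits the node, then its left subtree, then its right subtree.
Visit N.
At N: go left to C.
  Visit C.
  At C: go left to P.
    Visit P.
    At P: no left child.
    At P: go right to R.
      Visit R.
      At R: go left to M.
        M is a leaf — visit M.
      At R: no right child.
  At C: go right to V.
    Visit V.
    At V: no left child.
    At V: go right to Q.
      Visit Q.
      At Q: no left child.
      At Q: go right to B.
        B is a leaf — visit B.
At N: go right to W.
  Visit W.
  At W: go left to X.
    X is a leaf — visit X.
  At W: no right child.

N, C, P, R, M, V, Q, B, W, X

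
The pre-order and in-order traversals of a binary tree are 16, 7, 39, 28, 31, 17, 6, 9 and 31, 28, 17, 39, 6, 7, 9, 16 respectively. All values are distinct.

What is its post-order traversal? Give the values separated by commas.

The first element of pre-order is the root; it splits in-order into left and right subtrees.
Root 16: left subtree has 7 nodes {31, 28, 17, 39, 6, 7, 9}, right has 0 { }.
  Root 7: left subtree has 5 nodes {31, 28, 17, 39, 6}, right has 1 {9}.
    Root 39: left subtree has 3 nodes {31, 28, 17}, right has 1 {6}.
      Root 28: left subtree has 1 node {31}, right has 1 {17}.

31, 17, 28, 6, 39, 9, 7, 16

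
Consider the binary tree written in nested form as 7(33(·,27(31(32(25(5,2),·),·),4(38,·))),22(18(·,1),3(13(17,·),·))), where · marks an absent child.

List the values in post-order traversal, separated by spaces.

5 2 25 32 31 38 4 27 33 1 18 17 13 3 22 7

Post-order visits the left subtree, then the right subtree, then the node.
At 7: go left to 33.
  At 33: no left child.
  At 33: go right to 27.
    At 27: go left to 31.
      At 31: go left to 32.
        At 32: go left to 25.
          At 25: go left to 5.
            5 is a leaf — visit 5.
          At 25: go right to 2.
            2 is a leaf — visit 2.
          Visit 25.
        At 32: no right child.
        Visit 32.
      At 31: no right child.
      Visit 31.
    At 27: go right to 4.
      At 4: go left to 38.
        38 is a leaf — visit 38.
      At 4: no right child.
      Visit 4.
    Visit 27.
  Visit 33.
At 7: go right to 22.
  At 22: go left to 18.
    At 18: no left child.
    At 18: go right to 1.
      1 is a leaf — visit 1.
    Visit 18.
  At 22: go right to 3.
    At 3: go left to 13.
      At 13: go left to 17.
        17 is a leaf — visit 17.
      At 13: no right child.
      Visit 13.
    At 3: no right child.
    Visit 3.
  Visit 22.
Visit 7.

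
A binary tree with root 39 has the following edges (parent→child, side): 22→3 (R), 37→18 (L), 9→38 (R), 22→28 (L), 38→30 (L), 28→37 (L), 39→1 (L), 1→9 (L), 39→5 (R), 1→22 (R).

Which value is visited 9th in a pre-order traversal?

18

Pre-order visits the node, then its left subtree, then its right subtree.
Visit 39.
At 39: go left to 1.
  Visit 1.
  At 1: go left to 9.
    Visit 9.
    At 9: no left child.
    At 9: go right to 38.
      Visit 38.
      At 38: go left to 30.
        30 is a leaf — visit 30.
      At 38: no right child.
  At 1: go right to 22.
    Visit 22.
    At 22: go left to 28.
      Visit 28.
      At 28: go left to 37.
        Visit 37.
        At 37: go left to 18.
          18 is a leaf — visit 18.
        At 37: no right child.
      At 28: no right child.
    At 22: go right to 3.
      3 is a leaf — visit 3.
At 39: go right to 5.
  5 is a leaf — visit 5.
Full pre-order sequence: 39, 1, 9, 38, 30, 22, 28, 37, 18, 3, 5.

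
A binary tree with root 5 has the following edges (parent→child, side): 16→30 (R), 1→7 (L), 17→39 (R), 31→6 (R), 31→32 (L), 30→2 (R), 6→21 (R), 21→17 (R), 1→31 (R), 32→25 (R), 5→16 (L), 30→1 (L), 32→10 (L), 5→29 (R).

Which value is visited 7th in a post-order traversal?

Post-order visits the left subtree, then the right subtree, then the node.
At 5: go left to 16.
  At 16: no left child.
  At 16: go right to 30.
    At 30: go left to 1.
      At 1: go left to 7.
        7 is a leaf — visit 7.
      At 1: go right to 31.
        At 31: go left to 32.
          At 32: go left to 10.
            10 is a leaf — visit 10.
          At 32: go right to 25.
            25 is a leaf — visit 25.
          Visit 32.
        At 31: go right to 6.
          At 6: no left child.
          At 6: go right to 21.
            At 21: no left child.
            At 21: go right to 17.
              At 17: no left child.
              At 17: go right to 39.
                39 is a leaf — visit 39.
              Visit 17.
            Visit 21.
          Visit 6.
        Visit 31.
      Visit 1.
    At 30: go right to 2.
      2 is a leaf — visit 2.
    Visit 30.
  Visit 16.
At 5: go right to 29.
  29 is a leaf — visit 29.
Visit 5.
Full post-order sequence: 7, 10, 25, 32, 39, 17, 21, 6, 31, 1, 2, 30, 16, 29, 5.

21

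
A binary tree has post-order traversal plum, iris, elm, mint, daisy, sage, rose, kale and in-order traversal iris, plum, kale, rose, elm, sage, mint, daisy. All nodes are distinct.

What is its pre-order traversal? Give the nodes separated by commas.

kale, iris, plum, rose, sage, elm, daisy, mint

The last element of post-order is the root; it splits in-order into left and right subtrees.
Root kale: left subtree has 2 nodes {iris, plum}, right has 5 {rose, elm, sage, mint, daisy}.
  Root iris: left subtree has 0 nodes { }, right has 1 {plum}.
  Root rose: left subtree has 0 nodes { }, right has 4 {elm, sage, mint, daisy}.
    Root sage: left subtree has 1 node {elm}, right has 2 {mint, daisy}.
      Root daisy: left subtree has 1 node {mint}, right has 0 { }.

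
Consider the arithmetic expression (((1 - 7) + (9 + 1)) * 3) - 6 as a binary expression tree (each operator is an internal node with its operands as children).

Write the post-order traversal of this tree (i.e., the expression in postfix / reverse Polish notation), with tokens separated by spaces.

1 7 - 9 1 + + 3 * 6 -

Post-order on an expression tree gives postfix notation: for each operator, emit left operand, right operand, then the operator.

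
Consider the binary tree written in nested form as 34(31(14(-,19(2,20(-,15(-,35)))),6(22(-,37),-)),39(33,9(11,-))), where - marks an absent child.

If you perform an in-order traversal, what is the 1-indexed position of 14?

1

In-order visits the left subtree, then the node, then the right subtree.
At 34: go left to 31.
  At 31: go left to 14.
    At 14: no left child.
    Visit 14.
    At 14: go right to 19.
      At 19: go left to 2.
        2 is a leaf — visit 2.
      Visit 19.
      At 19: go right to 20.
        At 20: no left child.
        Visit 20.
        At 20: go right to 15.
          At 15: no left child.
          Visit 15.
          At 15: go right to 35.
            35 is a leaf — visit 35.
  Visit 31.
  At 31: go right to 6.
    At 6: go left to 22.
      At 22: no left child.
      Visit 22.
      At 22: go right to 37.
        37 is a leaf — visit 37.
    Visit 6.
    At 6: no right child.
Visit 34.
At 34: go right to 39.
  At 39: go left to 33.
    33 is a leaf — visit 33.
  Visit 39.
  At 39: go right to 9.
    At 9: go left to 11.
      11 is a leaf — visit 11.
    Visit 9.
    At 9: no right child.
Full in-order sequence: 14, 2, 19, 20, 15, 35, 31, 22, 37, 6, 34, 33, 39, 11, 9.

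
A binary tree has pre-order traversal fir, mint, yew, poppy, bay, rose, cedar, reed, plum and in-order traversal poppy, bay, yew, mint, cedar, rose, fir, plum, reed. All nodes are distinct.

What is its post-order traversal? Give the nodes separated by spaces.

The first element of pre-order is the root; it splits in-order into left and right subtrees.
Root fir: left subtree has 6 nodes {poppy, bay, yew, mint, cedar, rose}, right has 2 {plum, reed}.
  Root mint: left subtree has 3 nodes {poppy, bay, yew}, right has 2 {cedar, rose}.
    Root yew: left subtree has 2 nodes {poppy, bay}, right has 0 { }.
      Root poppy: left subtree has 0 nodes { }, right has 1 {bay}.
    Root rose: left subtree has 1 node {cedar}, right has 0 { }.
  Root reed: left subtree has 1 node {plum}, right has 0 { }.

bay poppy yew cedar rose mint plum reed fir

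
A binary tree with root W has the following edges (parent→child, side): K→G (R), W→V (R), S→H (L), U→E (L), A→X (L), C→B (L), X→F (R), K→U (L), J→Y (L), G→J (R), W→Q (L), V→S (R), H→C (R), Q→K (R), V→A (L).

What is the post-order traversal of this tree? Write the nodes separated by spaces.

E U Y J G K Q F X A B C H S V W

Post-order visits the left subtree, then the right subtree, then the node.
At W: go left to Q.
  At Q: no left child.
  At Q: go right to K.
    At K: go left to U.
      At U: go left to E.
        E is a leaf — visit E.
      At U: no right child.
      Visit U.
    At K: go right to G.
      At G: no left child.
      At G: go right to J.
        At J: go left to Y.
          Y is a leaf — visit Y.
        At J: no right child.
        Visit J.
      Visit G.
    Visit K.
  Visit Q.
At W: go right to V.
  At V: go left to A.
    At A: go left to X.
      At X: no left child.
      At X: go right to F.
        F is a leaf — visit F.
      Visit X.
    At A: no right child.
    Visit A.
  At V: go right to S.
    At S: go left to H.
      At H: no left child.
      At H: go right to C.
        At C: go left to B.
          B is a leaf — visit B.
        At C: no right child.
        Visit C.
      Visit H.
    At S: no right child.
    Visit S.
  Visit V.
Visit W.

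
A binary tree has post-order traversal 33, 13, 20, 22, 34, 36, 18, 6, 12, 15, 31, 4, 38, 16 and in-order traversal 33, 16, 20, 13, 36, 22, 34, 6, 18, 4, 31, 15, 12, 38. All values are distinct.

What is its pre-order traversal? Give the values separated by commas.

The last element of post-order is the root; it splits in-order into left and right subtrees.
Root 16: left subtree has 1 node {33}, right has 12 {20, 13, 36, 22, 34, 6, 18, 4, 31, 15, 12, 38}.
  Root 38: left subtree has 11 nodes {20, 13, 36, 22, 34, 6, 18, 4, 31, 15, 12}, right has 0 { }.
    Root 4: left subtree has 7 nodes {20, 13, 36, 22, 34, 6, 18}, right has 3 {31, 15, 12}.
      Root 6: left subtree has 5 nodes {20, 13, 36, 22, 34}, right has 1 {18}.
        Root 36: left subtree has 2 nodes {20, 13}, right has 2 {22, 34}.
          Root 20: left subtree has 0 nodes { }, right has 1 {13}.
          Root 34: left subtree has 1 node {22}, right has 0 { }.
      Root 31: left subtree has 0 nodes { }, right has 2 {15, 12}.
        Root 15: left subtree has 0 nodes { }, right has 1 {12}.

16, 33, 38, 4, 6, 36, 20, 13, 34, 22, 18, 31, 15, 12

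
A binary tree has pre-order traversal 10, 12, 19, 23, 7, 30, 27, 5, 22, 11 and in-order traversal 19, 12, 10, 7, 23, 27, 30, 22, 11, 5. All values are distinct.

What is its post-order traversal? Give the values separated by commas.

19, 12, 7, 27, 11, 22, 5, 30, 23, 10

The first element of pre-order is the root; it splits in-order into left and right subtrees.
Root 10: left subtree has 2 nodes {19, 12}, right has 7 {7, 23, 27, 30, 22, 11, 5}.
  Root 12: left subtree has 1 node {19}, right has 0 { }.
  Root 23: left subtree has 1 node {7}, right has 5 {27, 30, 22, 11, 5}.
    Root 30: left subtree has 1 node {27}, right has 3 {22, 11, 5}.
      Root 5: left subtree has 2 nodes {22, 11}, right has 0 { }.
        Root 22: left subtree has 0 nodes { }, right has 1 {11}.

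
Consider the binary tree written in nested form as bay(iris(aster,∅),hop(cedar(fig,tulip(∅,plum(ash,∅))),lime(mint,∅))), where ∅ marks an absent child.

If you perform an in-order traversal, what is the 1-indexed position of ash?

7

In-order visits the left subtree, then the node, then the right subtree.
At bay: go left to iris.
  At iris: go left to aster.
    aster is a leaf — visit aster.
  Visit iris.
  At iris: no right child.
Visit bay.
At bay: go right to hop.
  At hop: go left to cedar.
    At cedar: go left to fig.
      fig is a leaf — visit fig.
    Visit cedar.
    At cedar: go right to tulip.
      At tulip: no left child.
      Visit tulip.
      At tulip: go right to plum.
        At plum: go left to ash.
          ash is a leaf — visit ash.
        Visit plum.
        At plum: no right child.
  Visit hop.
  At hop: go right to lime.
    At lime: go left to mint.
      mint is a leaf — visit mint.
    Visit lime.
    At lime: no right child.
Full in-order sequence: aster, iris, bay, fig, cedar, tulip, ash, plum, hop, mint, lime.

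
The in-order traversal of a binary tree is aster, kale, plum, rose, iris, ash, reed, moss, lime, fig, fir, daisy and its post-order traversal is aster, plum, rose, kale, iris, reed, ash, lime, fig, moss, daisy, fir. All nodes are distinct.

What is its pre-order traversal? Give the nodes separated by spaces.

fir moss ash iris kale aster rose plum reed fig lime daisy

The last element of post-order is the root; it splits in-order into left and right subtrees.
Root fir: left subtree has 10 nodes {aster, kale, plum, rose, iris, ash, reed, moss, lime, fig}, right has 1 {daisy}.
  Root moss: left subtree has 7 nodes {aster, kale, plum, rose, iris, ash, reed}, right has 2 {lime, fig}.
    Root ash: left subtree has 5 nodes {aster, kale, plum, rose, iris}, right has 1 {reed}.
      Root iris: left subtree has 4 nodes {aster, kale, plum, rose}, right has 0 { }.
        Root kale: left subtree has 1 node {aster}, right has 2 {plum, rose}.
          Root rose: left subtree has 1 node {plum}, right has 0 { }.
    Root fig: left subtree has 1 node {lime}, right has 0 { }.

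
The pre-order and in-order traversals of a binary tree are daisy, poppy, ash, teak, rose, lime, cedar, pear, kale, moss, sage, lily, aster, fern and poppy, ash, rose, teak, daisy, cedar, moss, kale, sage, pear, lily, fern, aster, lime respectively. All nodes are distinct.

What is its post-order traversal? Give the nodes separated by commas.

rose, teak, ash, poppy, moss, sage, kale, fern, aster, lily, pear, cedar, lime, daisy

The first element of pre-order is the root; it splits in-order into left and right subtrees.
Root daisy: left subtree has 4 nodes {poppy, ash, rose, teak}, right has 9 {cedar, moss, kale, sage, pear, lily, fern, aster, lime}.
  Root poppy: left subtree has 0 nodes { }, right has 3 {ash, rose, teak}.
    Root ash: left subtree has 0 nodes { }, right has 2 {rose, teak}.
      Root teak: left subtree has 1 node {rose}, right has 0 { }.
  Root lime: left subtree has 8 nodes {cedar, moss, kale, sage, pear, lily, fern, aster}, right has 0 { }.
    Root cedar: left subtree has 0 nodes { }, right has 7 {moss, kale, sage, pear, lily, fern, aster}.
      Root pear: left subtree has 3 nodes {moss, kale, sage}, right has 3 {lily, fern, aster}.
        Root kale: left subtree has 1 node {moss}, right has 1 {sage}.
        Root lily: left subtree has 0 nodes { }, right has 2 {fern, aster}.
          Root aster: left subtree has 1 node {fern}, right has 0 { }.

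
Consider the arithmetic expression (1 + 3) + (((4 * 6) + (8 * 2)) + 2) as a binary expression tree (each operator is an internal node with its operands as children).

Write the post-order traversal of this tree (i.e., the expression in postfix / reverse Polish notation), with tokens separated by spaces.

1 3 + 4 6 * 8 2 * + 2 + +

Post-order on an expression tree gives postfix notation: for each operator, emit left operand, right operand, then the operator.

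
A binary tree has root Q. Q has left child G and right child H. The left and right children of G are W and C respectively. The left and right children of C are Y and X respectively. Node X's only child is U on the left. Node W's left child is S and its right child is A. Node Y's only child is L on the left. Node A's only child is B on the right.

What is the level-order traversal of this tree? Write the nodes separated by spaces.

Q G H W C S A Y X B L U

Level-order visits nodes level by level from the root, left to right within each level.
Level 0: Q
Level 1: G, H
Level 2: W, C
Level 3: S, A, Y, X
Level 4: B, L, U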